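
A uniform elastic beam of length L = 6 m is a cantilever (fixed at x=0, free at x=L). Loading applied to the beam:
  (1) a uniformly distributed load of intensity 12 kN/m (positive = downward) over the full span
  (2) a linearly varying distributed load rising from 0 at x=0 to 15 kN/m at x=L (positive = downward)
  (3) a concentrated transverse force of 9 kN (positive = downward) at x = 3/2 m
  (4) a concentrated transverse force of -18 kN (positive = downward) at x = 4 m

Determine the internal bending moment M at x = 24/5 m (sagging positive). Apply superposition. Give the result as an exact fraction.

Load 1 — uniform load w=12 kN/m over full span:
  M_1 = -w(L-x)²/2 = -12·(6-(24/5))²/2 = -216/25 kN·m
Load 2 — triangular load w₀=15 kN/m (0→w₀ over full span):
  M_2 = w₀Lx/2 - w₀L²/3 - w₀x³/(6L) = 15·6·(24/5)/2 - 15·6²/3 - 15·(24/5)³/(6·6) = -252/25 kN·m
Load 3 — point force P=9 kN at a=3/2 m (b=L-a=9/2):
  M_3 = 0  [x>a] = 0 kN·m
Load 4 — point force P=-18 kN at a=4 m (b=L-a=2):
  M_4 = 0  [x>a] = 0 kN·m
Superposition: M = Σ M_i = -468/25 kN·m ≈ -18.720000 kN·m

M(24/5) = -468/25 kN·m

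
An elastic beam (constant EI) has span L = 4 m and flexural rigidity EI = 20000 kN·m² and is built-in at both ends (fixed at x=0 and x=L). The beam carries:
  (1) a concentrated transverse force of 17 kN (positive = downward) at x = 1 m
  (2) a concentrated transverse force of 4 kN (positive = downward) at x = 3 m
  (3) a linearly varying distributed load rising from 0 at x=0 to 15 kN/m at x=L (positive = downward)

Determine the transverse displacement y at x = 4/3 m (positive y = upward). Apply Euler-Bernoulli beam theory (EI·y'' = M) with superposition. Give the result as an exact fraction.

y(4/3) = -107/303750 m

Load 1 — point force P=17 kN at a=1 m (b=L-a=3):
  y_1 = -Pa²(L-x)²(3bL-(3b+a)(L-x))/(6L³EI)  [x>a] = -17·1²·(4-(4/3))²·(3·3·4-(3·3+1)·(4-(4/3)))/(6·4³·20000) = -119/810000 m
Load 2 — point force P=4 kN at a=3 m (b=L-a=1):
  y_2 = -Pb²x²(3aL-(3a+b)x)/(6L³EI)  [x≤a] = -4·1²·(4/3)²·(3·3·4-(3·3+1)·(4/3))/(6·4³·20000) = -17/810000 m
Load 3 — triangular load w₀=15 kN/m (0→w₀ over full span):
  y_3 = -w₀x²(L-x)²(x+2L)/(120LEI) = -15·(4/3)²·(4-(4/3))²·((4/3)+2·4)/(120·4·20000) = -28/151875 m
Superposition: y = Σ y_i = -107/303750 m ≈ -0.000352 m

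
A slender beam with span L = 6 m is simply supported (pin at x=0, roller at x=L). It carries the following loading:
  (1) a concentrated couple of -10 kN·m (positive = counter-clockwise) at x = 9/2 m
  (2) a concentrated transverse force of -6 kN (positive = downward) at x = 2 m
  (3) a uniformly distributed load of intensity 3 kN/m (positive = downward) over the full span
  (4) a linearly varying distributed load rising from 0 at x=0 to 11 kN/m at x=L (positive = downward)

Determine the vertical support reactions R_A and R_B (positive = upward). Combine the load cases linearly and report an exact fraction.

R_A = 43/3 kN, R_B = 92/3 kN

Load 1 — applied couple M₀=-10 kN·m at a=9/2 m (b=L-a=3/2):
  R_A = M₀/L = (-10)/6 = -5/3 kN
  R_B = -M₀/L = -(-10)/6 = 5/3 kN
Load 2 — point force P=-6 kN at a=2 m (b=L-a=4):
  R_A = Pb/L = (-6)·4/6 = -4 kN
  R_B = Pa/L = (-6)·2/6 = -2 kN
Load 3 — uniform load w=3 kN/m over full span:
  R_A = wL/2 = 3·6/2 = 9 kN
  R_B = wL/2 = 3·6/2 = 9 kN
Load 4 — triangular load w₀=11 kN/m (0→w₀ over full span):
  R_A = w₀L/6 = 11·6/6 = 11 kN
  R_B = w₀L/3 = 11·6/3 = 22 kN
Superposition: R_A = 43/3 kN, R_B = 92/3 kN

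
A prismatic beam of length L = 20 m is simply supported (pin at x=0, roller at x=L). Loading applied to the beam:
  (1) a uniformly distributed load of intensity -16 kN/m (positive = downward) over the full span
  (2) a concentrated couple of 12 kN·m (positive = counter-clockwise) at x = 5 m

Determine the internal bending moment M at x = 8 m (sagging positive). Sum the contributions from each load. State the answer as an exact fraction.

Load 1 — uniform load w=-16 kN/m over full span:
  M_1 = wx(L-x)/2 = (-16)·8·(20-8)/2 = -768 kN·m
Load 2 — applied couple M₀=12 kN·m at a=5 m (b=L-a=15):
  M_2 = M₀x/L - M₀  [x>a] = 12·8/20 - 12 = -36/5 kN·m
Superposition: M = Σ M_i = -3876/5 kN·m ≈ -775.200000 kN·m

M(8) = -3876/5 kN·m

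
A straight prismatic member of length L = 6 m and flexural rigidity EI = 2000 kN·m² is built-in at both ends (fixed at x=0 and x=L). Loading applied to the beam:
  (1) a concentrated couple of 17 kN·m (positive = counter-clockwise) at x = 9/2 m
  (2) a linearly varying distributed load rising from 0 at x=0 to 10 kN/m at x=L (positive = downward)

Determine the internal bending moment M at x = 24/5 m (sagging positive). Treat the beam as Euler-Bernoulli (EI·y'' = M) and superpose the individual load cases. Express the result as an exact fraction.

M(24/5) = -2613/400 kN·m

Load 1 — applied couple M₀=17 kN·m at a=9/2 m (b=L-a=3/2):
  M_1 = R_Ax - M_A - M₀  [x>a] with R_A=51/16, M_A=85/16 = (51/16)·(24/5) - (85/16) - 17 = -561/80 kN·m
Load 2 — triangular load w₀=10 kN/m (0→w₀ over full span):
  M_2 = 3w₀Lx/20 - w₀L²/30 - w₀x³/(6L) = 3·10·6·(24/5)/20 - 10·6²/30 - 10·(24/5)³/(6·6) = 12/25 kN·m
Superposition: M = Σ M_i = -2613/400 kN·m ≈ -6.532500 kN·m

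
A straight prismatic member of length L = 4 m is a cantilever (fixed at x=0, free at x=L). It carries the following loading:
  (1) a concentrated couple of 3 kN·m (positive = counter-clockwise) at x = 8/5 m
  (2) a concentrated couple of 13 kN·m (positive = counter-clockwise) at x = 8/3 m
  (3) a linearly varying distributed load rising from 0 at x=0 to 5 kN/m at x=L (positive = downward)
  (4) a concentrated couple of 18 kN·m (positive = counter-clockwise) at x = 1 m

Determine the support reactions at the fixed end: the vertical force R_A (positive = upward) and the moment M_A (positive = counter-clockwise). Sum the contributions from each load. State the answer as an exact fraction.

Load 1 — applied couple M₀=3 kN·m at a=8/5 m (b=L-a=12/5):
  R_A = 0 kN
  M_A = -M₀ = -3 kN·m
Load 2 — applied couple M₀=13 kN·m at a=8/3 m (b=L-a=4/3):
  R_A = 0 kN
  M_A = -M₀ = -13 kN·m
Load 3 — triangular load w₀=5 kN/m (0→w₀ over full span):
  R_A = w₀L/2 = 5·4/2 = 10 kN
  M_A = w₀L²/3 = 5·4²/3 = 80/3 kN·m
Load 4 — applied couple M₀=18 kN·m at a=1 m (b=L-a=3):
  R_A = 0 kN
  M_A = -M₀ = -18 kN·m
Superposition: R_A = 10 kN, M_A = -22/3 kN·m

R_A = 10 kN, M_A = -22/3 kN·m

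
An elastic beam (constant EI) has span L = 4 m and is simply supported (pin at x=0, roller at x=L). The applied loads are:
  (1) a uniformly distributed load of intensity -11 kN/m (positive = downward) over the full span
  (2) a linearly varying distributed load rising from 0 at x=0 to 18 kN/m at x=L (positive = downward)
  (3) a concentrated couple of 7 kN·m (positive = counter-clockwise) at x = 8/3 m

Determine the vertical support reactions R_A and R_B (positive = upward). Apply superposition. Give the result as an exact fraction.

R_A = -33/4 kN, R_B = 1/4 kN

Load 1 — uniform load w=-11 kN/m over full span:
  R_A = wL/2 = (-11)·4/2 = -22 kN
  R_B = wL/2 = (-11)·4/2 = -22 kN
Load 2 — triangular load w₀=18 kN/m (0→w₀ over full span):
  R_A = w₀L/6 = 18·4/6 = 12 kN
  R_B = w₀L/3 = 18·4/3 = 24 kN
Load 3 — applied couple M₀=7 kN·m at a=8/3 m (b=L-a=4/3):
  R_A = M₀/L = 7/4 kN
  R_B = -M₀/L = -7/4 kN
Superposition: R_A = -33/4 kN, R_B = 1/4 kN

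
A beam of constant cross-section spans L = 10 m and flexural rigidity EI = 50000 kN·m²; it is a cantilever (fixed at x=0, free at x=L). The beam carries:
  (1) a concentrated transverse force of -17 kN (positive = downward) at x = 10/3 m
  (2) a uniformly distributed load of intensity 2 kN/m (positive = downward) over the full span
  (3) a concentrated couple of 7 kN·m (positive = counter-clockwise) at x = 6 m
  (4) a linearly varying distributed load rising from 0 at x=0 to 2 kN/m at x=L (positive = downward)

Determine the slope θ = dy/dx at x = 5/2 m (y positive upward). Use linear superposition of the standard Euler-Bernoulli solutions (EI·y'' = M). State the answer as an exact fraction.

θ(5/2) = -17081/3840000 rad

Load 1 — point force P=-17 kN at a=10/3 m (b=L-a=20/3):
  θ_1 = -Px(2a-x)/(2EI)  [x≤a] = -(-17)·(5/2)·(2·(10/3)-(5/2))/(2·50000) = 17/9600 rad
Load 2 — uniform load w=2 kN/m over full span:
  θ_2 = -wx(x²-3Lx+3L²)/(6EI) = -2·(5/2)·((5/2)²-3·10·(5/2)+3·10²)/(6·50000) = -37/9600 rad
Load 3 — applied couple M₀=7 kN·m at a=6 m (b=L-a=4):
  θ_3 = M₀x/EI  [x≤a] = 7·(5/2)/50000 = 7/20000 rad
Load 4 — triangular load w₀=2 kN/m (0→w₀ over full span):
  θ_4 = (w₀Lx²/4-w₀L²x/3-w₀x⁴/(24L))/EI = (2·10·(5/2)²/4-2·10²·(5/2)/3-2·(5/2)⁴/(24·10))/50000 = -139/51200 rad
Superposition: θ = Σ θ_i = -17081/3840000 rad ≈ -0.004448 rad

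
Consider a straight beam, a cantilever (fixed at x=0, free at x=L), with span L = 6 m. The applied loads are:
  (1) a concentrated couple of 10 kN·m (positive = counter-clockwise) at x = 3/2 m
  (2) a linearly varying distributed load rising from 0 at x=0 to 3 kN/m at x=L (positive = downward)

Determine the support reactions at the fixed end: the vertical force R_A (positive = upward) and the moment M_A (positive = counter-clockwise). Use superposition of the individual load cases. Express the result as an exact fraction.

R_A = 9 kN, M_A = 26 kN·m

Load 1 — applied couple M₀=10 kN·m at a=3/2 m (b=L-a=9/2):
  R_A = 0 kN
  M_A = -M₀ = -10 kN·m
Load 2 — triangular load w₀=3 kN/m (0→w₀ over full span):
  R_A = w₀L/2 = 3·6/2 = 9 kN
  M_A = w₀L²/3 = 3·6²/3 = 36 kN·m
Superposition: R_A = 9 kN, M_A = 26 kN·m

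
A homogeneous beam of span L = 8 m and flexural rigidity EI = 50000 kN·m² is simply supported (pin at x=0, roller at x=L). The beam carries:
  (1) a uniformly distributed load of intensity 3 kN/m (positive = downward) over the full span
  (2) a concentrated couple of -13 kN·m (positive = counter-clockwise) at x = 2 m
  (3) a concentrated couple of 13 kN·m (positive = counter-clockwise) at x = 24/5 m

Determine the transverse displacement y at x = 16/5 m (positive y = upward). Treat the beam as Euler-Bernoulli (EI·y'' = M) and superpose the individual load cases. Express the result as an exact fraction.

Load 1 — uniform load w=3 kN/m over full span:
  y_1 = -wx(L³-2Lx²+x³)/(24EI) = -3·(16/5)·(8³-2·8·(16/5)²+(16/5)³)/(24·50000) = -5952/1953125 m
Load 2 — applied couple M₀=-13 kN·m at a=2 m (b=L-a=6):
  y_2 = (M₀x³/(6L)-M₀(x-a)²/2+C₁x)/EI  [x>a] with C₁=M₀(3b²-L²)/(6L)=-143/12 = ((-13)·(16/5)³/(6·8)-(-13)·((16/5)-2)²/2+(-143/12)·(16/5))/50000 = -2353/3125000 m
Load 3 — applied couple M₀=13 kN·m at a=24/5 m (b=L-a=16/5):
  y_3 = (M₀x³/(6L)+C₁x)/EI  [x≤a] with C₁=M₀(3b²-L²)/(6L)=-676/75 = (13·(16/5)³/(6·8)+(-676/75)·(16/5))/50000 = -156/390625 m
Superposition: y = Σ y_i = -65621/15625000 m ≈ -0.004200 m

y(16/5) = -65621/15625000 m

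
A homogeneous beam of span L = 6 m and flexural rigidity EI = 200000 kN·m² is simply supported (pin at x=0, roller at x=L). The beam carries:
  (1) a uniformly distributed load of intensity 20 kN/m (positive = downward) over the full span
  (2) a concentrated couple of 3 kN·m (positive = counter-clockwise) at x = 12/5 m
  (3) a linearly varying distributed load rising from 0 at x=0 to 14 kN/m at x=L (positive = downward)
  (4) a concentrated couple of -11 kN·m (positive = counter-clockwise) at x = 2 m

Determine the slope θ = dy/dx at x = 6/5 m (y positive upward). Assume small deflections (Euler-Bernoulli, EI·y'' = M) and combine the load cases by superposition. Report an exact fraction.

θ(6/5) = -367253/375000000 rad

Load 1 — uniform load w=20 kN/m over full span:
  θ_1 = -w(L³-6Lx²+4x³)/(24EI) = -20·(6³-6·6·(6/5)²+4·(6/5)³)/(24·200000) = -891/1250000 rad
Load 2 — applied couple M₀=3 kN·m at a=12/5 m (b=L-a=18/5):
  θ_2 = (M₀x²/(2L)+C₁)/EI  [x≤a] with C₁=M₀(3b²-L²)/(6L)=6/25 = (3·(6/5)²/(2·6)+(6/25))/200000 = 3/1000000 rad
Load 3 — triangular load w₀=14 kN/m (0→w₀ over full span):
  θ_3 = -w₀(7L⁴-30L²x²+15x⁴)/(360LEI) = -14·(7·6⁴-30·6²·(6/5)²+15·(6/5)⁴)/(360·6·200000) = -1911/7812500 rad
Load 4 — applied couple M₀=-11 kN·m at a=2 m (b=L-a=4):
  θ_4 = (M₀x²/(2L)+C₁)/EI  [x≤a] with C₁=M₀(3b²-L²)/(6L)=-11/3 = ((-11)·(6/5)²/(2·6)+(-11/3))/200000 = -187/7500000 rad
Superposition: θ = Σ θ_i = -367253/375000000 rad ≈ -0.000979 rad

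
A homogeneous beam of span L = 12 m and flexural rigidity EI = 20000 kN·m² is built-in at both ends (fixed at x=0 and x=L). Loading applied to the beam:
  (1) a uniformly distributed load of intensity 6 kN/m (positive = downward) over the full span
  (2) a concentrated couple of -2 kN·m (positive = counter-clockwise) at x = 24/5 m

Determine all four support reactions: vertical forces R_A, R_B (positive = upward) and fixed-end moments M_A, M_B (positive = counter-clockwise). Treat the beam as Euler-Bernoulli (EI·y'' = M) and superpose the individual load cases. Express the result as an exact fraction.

Load 1 — uniform load w=6 kN/m over full span:
  R_A = wL/2 = 6·12/2 = 36 kN
  M_A = wL²/12 = 6·12²/12 = 72 kN·m
  R_B = wL/2 = 6·12/2 = 36 kN
  M_B = -wL²/12 = -6·12²/12 = -72 kN·m
Load 2 — applied couple M₀=-2 kN·m at a=24/5 m (b=L-a=36/5):
  R_A = 6M₀ab/L³ = 6·(-2)·(24/5)·(36/5)/12³ = -6/25 kN
  M_A = M₀b(2a-b)/L² = (-2)·(36/5)·(2·(24/5)-(36/5))/12² = -6/25 kN·m
  R_B = -6M₀ab/L³ = -6·(-2)·(24/5)·(36/5)/12³ = 6/25 kN
  M_B = M₀a(2b-a)/L² = (-2)·(24/5)·(2·(36/5)-(24/5))/12² = -16/25 kN·m
Superposition: R_A = 894/25 kN, M_A = 1794/25 kN·m, R_B = 906/25 kN, M_B = -1816/25 kN·m

R_A = 894/25 kN, M_A = 1794/25 kN·m, R_B = 906/25 kN, M_B = -1816/25 kN·m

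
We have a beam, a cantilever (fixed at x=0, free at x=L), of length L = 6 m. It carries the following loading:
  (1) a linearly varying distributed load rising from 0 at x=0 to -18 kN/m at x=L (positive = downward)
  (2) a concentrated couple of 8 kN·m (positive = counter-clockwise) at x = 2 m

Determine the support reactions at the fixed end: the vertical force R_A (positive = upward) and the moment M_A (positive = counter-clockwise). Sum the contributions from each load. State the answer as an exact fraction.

R_A = -54 kN, M_A = -224 kN·m

Load 1 — triangular load w₀=-18 kN/m (0→w₀ over full span):
  R_A = w₀L/2 = (-18)·6/2 = -54 kN
  M_A = w₀L²/3 = (-18)·6²/3 = -216 kN·m
Load 2 — applied couple M₀=8 kN·m at a=2 m (b=L-a=4):
  R_A = 0 kN
  M_A = -M₀ = -8 kN·m
Superposition: R_A = -54 kN, M_A = -224 kN·m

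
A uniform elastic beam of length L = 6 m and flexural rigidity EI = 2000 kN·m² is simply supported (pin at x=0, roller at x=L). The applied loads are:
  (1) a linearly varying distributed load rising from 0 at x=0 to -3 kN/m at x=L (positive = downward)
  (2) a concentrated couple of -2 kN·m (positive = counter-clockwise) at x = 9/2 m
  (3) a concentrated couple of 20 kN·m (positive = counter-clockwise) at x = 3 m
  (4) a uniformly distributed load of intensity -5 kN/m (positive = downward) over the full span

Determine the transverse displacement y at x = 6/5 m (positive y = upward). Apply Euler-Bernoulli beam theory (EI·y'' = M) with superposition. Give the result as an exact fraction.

y(6/5) = 3824523/125000000 m

Load 1 — triangular load w₀=-3 kN/m (0→w₀ over full span):
  y_1 = -w₀x(7L⁴-10L²x²+3x⁴)/(360LEI) = -(-3)·(6/5)·(7·6⁴-10·6²·(6/5)²+3·(6/5)⁴)/(360·6·2000) = 13932/1953125 m
Load 2 — applied couple M₀=-2 kN·m at a=9/2 m (b=L-a=3/2):
  y_2 = (M₀x³/(6L)+C₁x)/EI  [x≤a] with C₁=M₀(3b²-L²)/(6L)=13/8 = ((-2)·(6/5)³/(6·6)+(13/8)·(6/5))/2000 = 927/1000000 m
Load 3 — applied couple M₀=20 kN·m at a=3 m (b=L-a=3):
  y_3 = (M₀x³/(6L)+C₁x)/EI  [x≤a] with C₁=M₀(3b²-L²)/(6L)=-5 = (20·(6/5)³/(6·6)+(-5)·(6/5))/2000 = -63/25000 m
Load 4 — uniform load w=-5 kN/m over full span:
  y_4 = -wx(L³-2Lx²+x³)/(24EI) = -(-5)·(6/5)·(6³-2·6·(6/5)²+(6/5)³)/(24·2000) = 783/31250 m
Superposition: y = Σ y_i = 3824523/125000000 m ≈ 0.030596 m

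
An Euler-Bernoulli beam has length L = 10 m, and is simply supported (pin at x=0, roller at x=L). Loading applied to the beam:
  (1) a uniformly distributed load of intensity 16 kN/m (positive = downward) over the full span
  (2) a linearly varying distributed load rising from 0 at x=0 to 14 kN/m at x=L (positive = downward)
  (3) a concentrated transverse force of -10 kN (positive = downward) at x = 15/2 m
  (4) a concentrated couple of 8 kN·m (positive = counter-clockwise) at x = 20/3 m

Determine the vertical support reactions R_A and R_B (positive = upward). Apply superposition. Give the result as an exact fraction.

R_A = 3049/30 kN, R_B = 3551/30 kN

Load 1 — uniform load w=16 kN/m over full span:
  R_A = wL/2 = 16·10/2 = 80 kN
  R_B = wL/2 = 16·10/2 = 80 kN
Load 2 — triangular load w₀=14 kN/m (0→w₀ over full span):
  R_A = w₀L/6 = 14·10/6 = 70/3 kN
  R_B = w₀L/3 = 14·10/3 = 140/3 kN
Load 3 — point force P=-10 kN at a=15/2 m (b=L-a=5/2):
  R_A = Pb/L = (-10)·(5/2)/10 = -5/2 kN
  R_B = Pa/L = (-10)·(15/2)/10 = -15/2 kN
Load 4 — applied couple M₀=8 kN·m at a=20/3 m (b=L-a=10/3):
  R_A = M₀/L = 8/10 = 4/5 kN
  R_B = -M₀/L = -8/10 = -4/5 kN
Superposition: R_A = 3049/30 kN, R_B = 3551/30 kN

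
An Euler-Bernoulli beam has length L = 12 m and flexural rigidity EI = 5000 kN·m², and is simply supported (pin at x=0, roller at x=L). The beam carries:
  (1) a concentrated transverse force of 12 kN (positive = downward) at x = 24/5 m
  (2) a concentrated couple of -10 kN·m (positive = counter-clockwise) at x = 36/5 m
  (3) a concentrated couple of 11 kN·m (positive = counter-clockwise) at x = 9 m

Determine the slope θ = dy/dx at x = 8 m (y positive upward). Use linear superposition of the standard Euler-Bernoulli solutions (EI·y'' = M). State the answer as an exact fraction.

Load 1 — point force P=12 kN at a=24/5 m (b=L-a=36/5):
  θ_1 = -Pa(2L²-6Lx+3x²+a²)/(6LEI)  [x>a] = -12·(24/5)·(2·12²-6·12·8+3·8²+(24/5)²)/(6·12·5000) = 912/78125 rad
Load 2 — applied couple M₀=-10 kN·m at a=36/5 m (b=L-a=24/5):
  θ_2 = (M₀x²/(2L)-M₀(x-a)+C₁)/EI  [x>a] with C₁=M₀(3b²-L²)/(6L)=52/5 = ((-10)·8²/(2·12)-(-10)·(8-(36/5))+(52/5))/5000 = -31/18750 rad
Load 3 — applied couple M₀=11 kN·m at a=9 m (b=L-a=3):
  θ_3 = (M₀x²/(2L)+C₁)/EI  [x≤a] with C₁=M₀(3b²-L²)/(6L)=-143/8 = (11·8²/(2·12)+(-143/8))/5000 = 11/4800 rad
Superposition: θ = Σ θ_i = 184679/15000000 rad ≈ 0.012312 rad

θ(8) = 184679/15000000 rad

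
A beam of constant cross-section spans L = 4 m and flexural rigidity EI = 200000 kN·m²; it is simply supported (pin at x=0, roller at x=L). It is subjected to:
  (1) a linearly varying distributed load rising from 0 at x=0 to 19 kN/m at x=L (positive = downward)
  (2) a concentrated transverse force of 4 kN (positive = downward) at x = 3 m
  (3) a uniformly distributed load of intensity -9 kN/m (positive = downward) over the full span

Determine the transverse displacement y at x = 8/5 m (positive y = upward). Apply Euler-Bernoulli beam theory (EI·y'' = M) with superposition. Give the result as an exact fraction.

Load 1 — triangular load w₀=19 kN/m (0→w₀ over full span):
  y_1 = -w₀x(7L⁴-10L²x²+3x⁴)/(360LEI) = -19·(8/5)·(7·4⁴-10·4²·(8/5)²+3·(8/5)⁴)/(360·4·200000) = -21679/146484375 m
Load 2 — point force P=4 kN at a=3 m (b=L-a=1):
  y_2 = -Pbx(L²-b²-x²)/(6LEI)  [x≤a] = -4·1·(8/5)·(4²-1²-(8/5)²)/(6·4·200000) = -311/18750000 m
Load 3 — uniform load w=-9 kN/m over full span:
  y_3 = -wx(L³-2Lx²+x³)/(24EI) = -(-9)·(8/5)·(4³-2·4·(8/5)²+(8/5)³)/(24·200000) = 279/1953125 m
Superposition: y = Σ y_i = -50939/2343750000 m ≈ -0.000022 m

y(8/5) = -50939/2343750000 m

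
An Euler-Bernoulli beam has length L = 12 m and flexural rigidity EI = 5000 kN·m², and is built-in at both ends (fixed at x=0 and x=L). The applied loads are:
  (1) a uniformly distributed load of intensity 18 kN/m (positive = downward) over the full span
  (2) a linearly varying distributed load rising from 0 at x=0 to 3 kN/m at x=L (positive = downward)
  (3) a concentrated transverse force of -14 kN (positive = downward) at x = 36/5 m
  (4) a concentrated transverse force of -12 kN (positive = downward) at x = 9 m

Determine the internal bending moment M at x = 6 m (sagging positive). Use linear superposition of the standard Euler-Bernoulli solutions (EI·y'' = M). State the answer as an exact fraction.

M(6) = 4953/50 kN·m

Load 1 — uniform load w=18 kN/m over full span:
  M_1 = wLx/2 - wL²/12 - wx²/2 = 18·12·6/2 - 18·12²/12 - 18·6²/2 = 108 kN·m
Load 2 — triangular load w₀=3 kN/m (0→w₀ over full span):
  M_2 = 3w₀Lx/20 - w₀L²/30 - w₀x³/(6L) = 3·3·12·6/20 - 3·12²/30 - 3·6³/(6·12) = 9 kN·m
Load 3 — point force P=-14 kN at a=36/5 m (b=L-a=24/5):
  M_3 = Pb²(3a+b)x/L³ - Pab²/L²  [x≤a] = (-14)·(24/5)²·(3·(36/5)+(24/5))·6/12³ - (-14)·(36/5)·(24/5)²/12² = -336/25 kN·m
Load 4 — point force P=-12 kN at a=9 m (b=L-a=3):
  M_4 = Pb²(3a+b)x/L³ - Pab²/L²  [x≤a] = (-12)·3²·(3·9+3)·6/12³ - (-12)·9·3²/12² = -9/2 kN·m
Superposition: M = Σ M_i = 4953/50 kN·m ≈ 99.060000 kN·m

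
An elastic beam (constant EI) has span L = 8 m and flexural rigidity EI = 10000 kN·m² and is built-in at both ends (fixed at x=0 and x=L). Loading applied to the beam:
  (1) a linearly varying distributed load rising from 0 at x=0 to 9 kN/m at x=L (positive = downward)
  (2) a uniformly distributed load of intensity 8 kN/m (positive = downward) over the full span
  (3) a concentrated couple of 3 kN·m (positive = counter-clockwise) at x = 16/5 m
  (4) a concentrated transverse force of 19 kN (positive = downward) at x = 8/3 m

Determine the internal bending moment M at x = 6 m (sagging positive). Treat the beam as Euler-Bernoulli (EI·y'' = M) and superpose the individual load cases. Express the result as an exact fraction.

Load 1 — triangular load w₀=9 kN/m (0→w₀ over full span):
  M_1 = 3w₀Lx/20 - w₀L²/30 - w₀x³/(6L) = 3·9·8·6/20 - 9·8²/30 - 9·6³/(6·8) = 51/10 kN·m
Load 2 — uniform load w=8 kN/m over full span:
  M_2 = wLx/2 - wL²/12 - wx²/2 = 8·8·6/2 - 8·8²/12 - 8·6²/2 = 16/3 kN·m
Load 3 — applied couple M₀=3 kN·m at a=16/5 m (b=L-a=24/5):
  M_3 = R_Ax - M_A - M₀  [x>a] with R_A=27/50, M_A=9/25 = (27/50)·6 - (9/25) - 3 = -3/25 kN·m
Load 4 — point force P=19 kN at a=8/3 m (b=L-a=16/3):
  M_4 = Pa²(a+3b)(L-x)/L³ - Pa²b/L²  [x>a] = 19·(8/3)²·((8/3)+3·(16/3))·(8-6)/8³ - 19·(8/3)²·(16/3)/8² = -38/27 kN·m
Superposition: M = Σ M_i = 12023/1350 kN·m ≈ 8.905926 kN·m

M(6) = 12023/1350 kN·m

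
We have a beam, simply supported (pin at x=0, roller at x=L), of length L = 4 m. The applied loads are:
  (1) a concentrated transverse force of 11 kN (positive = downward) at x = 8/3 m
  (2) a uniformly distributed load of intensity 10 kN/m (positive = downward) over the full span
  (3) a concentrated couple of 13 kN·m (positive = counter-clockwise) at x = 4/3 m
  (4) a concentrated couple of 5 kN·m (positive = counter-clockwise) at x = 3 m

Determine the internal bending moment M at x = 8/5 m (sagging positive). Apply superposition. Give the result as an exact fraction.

Load 1 — point force P=11 kN at a=8/3 m (b=L-a=4/3):
  M_1 = Pbx/L  [x≤a] = 11·(4/3)·(8/5)/4 = 88/15 kN·m
Load 2 — uniform load w=10 kN/m over full span:
  M_2 = wx(L-x)/2 = 10·(8/5)·(4-(8/5))/2 = 96/5 kN·m
Load 3 — applied couple M₀=13 kN·m at a=4/3 m (b=L-a=8/3):
  M_3 = M₀x/L - M₀  [x>a] = 13·(8/5)/4 - 13 = -39/5 kN·m
Load 4 — applied couple M₀=5 kN·m at a=3 m (b=L-a=1):
  M_4 = M₀x/L  [x≤a] = 5·(8/5)/4 = 2 kN·m
Superposition: M = Σ M_i = 289/15 kN·m ≈ 19.266667 kN·m

M(8/5) = 289/15 kN·m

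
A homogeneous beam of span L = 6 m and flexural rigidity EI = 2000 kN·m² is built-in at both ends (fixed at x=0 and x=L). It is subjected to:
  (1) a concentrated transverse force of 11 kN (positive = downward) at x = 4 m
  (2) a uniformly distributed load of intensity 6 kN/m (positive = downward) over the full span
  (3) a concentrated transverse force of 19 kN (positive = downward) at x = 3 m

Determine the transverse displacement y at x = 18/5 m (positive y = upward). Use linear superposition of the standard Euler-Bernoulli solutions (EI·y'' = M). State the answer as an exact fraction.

y(18/5) = -14787/625000 m

Load 1 — point force P=11 kN at a=4 m (b=L-a=2):
  y_1 = -Pb²x²(3aL-(3a+b)x)/(6L³EI)  [x≤a] = -11·2²·(18/5)²·(3·4·6-(3·4+2)·(18/5))/(6·6³·2000) = -297/62500 m
Load 2 — uniform load w=6 kN/m over full span:
  y_2 = -wx²(L-x)²/(24EI) = -6·(18/5)²·(6-(18/5))²/(24·2000) = -729/78125 m
Load 3 — point force P=19 kN at a=3 m (b=L-a=3):
  y_3 = -Pa²(L-x)²(3bL-(3b+a)(L-x))/(6L³EI)  [x>a] = -19·3²·(6-(18/5))²·(3·3·6-(3·3+3)·(6-(18/5)))/(6·6³·2000) = -1197/125000 m
Superposition: y = Σ y_i = -14787/625000 m ≈ -0.023659 m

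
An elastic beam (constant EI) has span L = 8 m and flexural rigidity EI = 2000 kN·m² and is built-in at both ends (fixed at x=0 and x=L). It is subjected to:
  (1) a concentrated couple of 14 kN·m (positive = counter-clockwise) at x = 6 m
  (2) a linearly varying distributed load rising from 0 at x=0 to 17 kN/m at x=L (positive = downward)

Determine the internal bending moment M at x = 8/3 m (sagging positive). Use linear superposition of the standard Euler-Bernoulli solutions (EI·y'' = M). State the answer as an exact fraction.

Load 1 — applied couple M₀=14 kN·m at a=6 m (b=L-a=2):
  M_1 = R_Ax - M_A  [x≤a] with R_A=63/32, M_A=35/8 = (63/32)·(8/3) - (35/8) = 7/8 kN·m
Load 2 — triangular load w₀=17 kN/m (0→w₀ over full span):
  M_2 = 3w₀Lx/20 - w₀L²/30 - w₀x³/(6L) = 3·17·8·(8/3)/20 - 17·8²/30 - 17·(8/3)³/(6·8) = 4624/405 kN·m
Superposition: M = Σ M_i = 39827/3240 kN·m ≈ 12.292284 kN·m

M(8/3) = 39827/3240 kN·m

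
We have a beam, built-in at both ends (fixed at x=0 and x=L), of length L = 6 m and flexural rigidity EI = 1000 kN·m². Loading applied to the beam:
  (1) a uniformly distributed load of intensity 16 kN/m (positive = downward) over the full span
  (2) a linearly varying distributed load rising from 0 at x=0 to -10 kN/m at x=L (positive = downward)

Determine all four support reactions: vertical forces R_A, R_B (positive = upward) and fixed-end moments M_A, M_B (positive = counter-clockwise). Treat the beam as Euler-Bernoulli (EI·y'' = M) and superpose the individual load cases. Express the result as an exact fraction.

R_A = 39 kN, M_A = 36 kN·m, R_B = 27 kN, M_B = -30 kN·m

Load 1 — uniform load w=16 kN/m over full span:
  R_A = wL/2 = 16·6/2 = 48 kN
  M_A = wL²/12 = 16·6²/12 = 48 kN·m
  R_B = wL/2 = 16·6/2 = 48 kN
  M_B = -wL²/12 = -16·6²/12 = -48 kN·m
Load 2 — triangular load w₀=-10 kN/m (0→w₀ over full span):
  R_A = 3w₀L/20 = 3·(-10)·6/20 = -9 kN
  M_A = w₀L²/30 = (-10)·6²/30 = -12 kN·m
  R_B = 7w₀L/20 = 7·(-10)·6/20 = -21 kN
  M_B = -w₀L²/20 = -(-10)·6²/20 = 18 kN·m
Superposition: R_A = 39 kN, M_A = 36 kN·m, R_B = 27 kN, M_B = -30 kN·m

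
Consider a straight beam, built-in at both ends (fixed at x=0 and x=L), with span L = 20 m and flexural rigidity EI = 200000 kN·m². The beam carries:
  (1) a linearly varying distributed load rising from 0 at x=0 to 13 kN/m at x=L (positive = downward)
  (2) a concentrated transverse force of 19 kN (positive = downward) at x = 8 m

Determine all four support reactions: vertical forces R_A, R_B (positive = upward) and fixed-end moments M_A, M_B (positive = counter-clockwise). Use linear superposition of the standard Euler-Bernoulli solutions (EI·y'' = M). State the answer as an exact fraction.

R_A = 6414/125 kN, M_A = 17104/75 kN·m, R_B = 12211/125 kN, M_B = -7412/25 kN·m

Load 1 — triangular load w₀=13 kN/m (0→w₀ over full span):
  R_A = 3w₀L/20 = 3·13·20/20 = 39 kN
  M_A = w₀L²/30 = 13·20²/30 = 520/3 kN·m
  R_B = 7w₀L/20 = 7·13·20/20 = 91 kN
  M_B = -w₀L²/20 = -13·20²/20 = -260 kN·m
Load 2 — point force P=19 kN at a=8 m (b=L-a=12):
  R_A = Pb²(3a+b)/L³ = 19·12²·(3·8+12)/20³ = 1539/125 kN
  M_A = Pab²/L² = 19·8·12²/20² = 1368/25 kN·m
  R_B = Pa²(a+3b)/L³ = 19·8²·(8+3·12)/20³ = 836/125 kN
  M_B = -Pa²b/L² = -19·8²·12/20² = -912/25 kN·m
Superposition: R_A = 6414/125 kN, M_A = 17104/75 kN·m, R_B = 12211/125 kN, M_B = -7412/25 kN·m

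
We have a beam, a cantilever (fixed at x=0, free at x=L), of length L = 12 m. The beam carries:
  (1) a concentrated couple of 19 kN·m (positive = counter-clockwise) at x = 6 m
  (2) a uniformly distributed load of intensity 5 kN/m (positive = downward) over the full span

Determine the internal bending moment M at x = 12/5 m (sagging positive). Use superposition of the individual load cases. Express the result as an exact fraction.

Load 1 — applied couple M₀=19 kN·m at a=6 m (b=L-a=6):
  M_1 = M₀  [x≤a] = 19 = 19 kN·m
Load 2 — uniform load w=5 kN/m over full span:
  M_2 = -w(L-x)²/2 = -5·(12-(12/5))²/2 = -1152/5 kN·m
Superposition: M = Σ M_i = -1057/5 kN·m ≈ -211.400000 kN·m

M(12/5) = -1057/5 kN·m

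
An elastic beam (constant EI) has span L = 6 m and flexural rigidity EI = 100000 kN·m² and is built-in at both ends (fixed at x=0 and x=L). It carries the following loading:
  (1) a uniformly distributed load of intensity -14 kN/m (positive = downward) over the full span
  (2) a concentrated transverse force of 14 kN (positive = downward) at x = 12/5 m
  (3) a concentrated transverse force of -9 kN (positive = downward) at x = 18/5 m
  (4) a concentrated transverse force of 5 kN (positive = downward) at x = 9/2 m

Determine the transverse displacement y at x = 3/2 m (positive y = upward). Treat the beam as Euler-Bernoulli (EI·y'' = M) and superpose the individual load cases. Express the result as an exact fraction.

Load 1 — uniform load w=-14 kN/m over full span:
  y_1 = -wx²(L-x)²/(24EI) = -(-14)·(3/2)²·(6-(3/2))²/(24·100000) = 1701/6400000 m
Load 2 — point force P=14 kN at a=12/5 m (b=L-a=18/5):
  y_2 = -Pb²x²(3aL-(3a+b)x)/(6L³EI)  [x≤a] = -14·(18/5)²·(3/2)²·(3·(12/5)·6-(3·(12/5)+(18/5))·(3/2))/(6·6³·100000) = -1701/20000000 m
Load 3 — point force P=-9 kN at a=18/5 m (b=L-a=12/5):
  y_3 = -Pb²x²(3aL-(3a+b)x)/(6L³EI)  [x≤a] = -(-9)·(12/5)²·(3/2)²·(3·(18/5)·6-(3·(18/5)+(12/5))·(3/2))/(6·6³·100000) = 81/2000000 m
Load 4 — point force P=5 kN at a=9/2 m (b=L-a=3/2):
  y_4 = -Pb²x²(3aL-(3a+b)x)/(6L³EI)  [x≤a] = -5·(3/2)²·(3/2)²·(3·(9/2)·6-(3·(9/2)+(3/2))·(3/2))/(6·6³·100000) = -117/10240000 m
Superposition: y = Σ y_i = 268551/1280000000 m ≈ 0.000210 m

y(3/2) = 268551/1280000000 m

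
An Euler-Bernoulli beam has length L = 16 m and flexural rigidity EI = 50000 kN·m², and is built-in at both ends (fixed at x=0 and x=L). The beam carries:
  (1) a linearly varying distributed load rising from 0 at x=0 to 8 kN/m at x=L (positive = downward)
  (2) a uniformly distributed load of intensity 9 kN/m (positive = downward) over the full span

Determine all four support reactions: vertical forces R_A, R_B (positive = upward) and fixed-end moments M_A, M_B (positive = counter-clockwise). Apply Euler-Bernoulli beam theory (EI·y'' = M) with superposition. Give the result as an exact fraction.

Load 1 — triangular load w₀=8 kN/m (0→w₀ over full span):
  R_A = 3w₀L/20 = 3·8·16/20 = 96/5 kN
  M_A = w₀L²/30 = 8·16²/30 = 1024/15 kN·m
  R_B = 7w₀L/20 = 7·8·16/20 = 224/5 kN
  M_B = -w₀L²/20 = -8·16²/20 = -512/5 kN·m
Load 2 — uniform load w=9 kN/m over full span:
  R_A = wL/2 = 9·16/2 = 72 kN
  M_A = wL²/12 = 9·16²/12 = 192 kN·m
  R_B = wL/2 = 9·16/2 = 72 kN
  M_B = -wL²/12 = -9·16²/12 = -192 kN·m
Superposition: R_A = 456/5 kN, M_A = 3904/15 kN·m, R_B = 584/5 kN, M_B = -1472/5 kN·m

R_A = 456/5 kN, M_A = 3904/15 kN·m, R_B = 584/5 kN, M_B = -1472/5 kN·m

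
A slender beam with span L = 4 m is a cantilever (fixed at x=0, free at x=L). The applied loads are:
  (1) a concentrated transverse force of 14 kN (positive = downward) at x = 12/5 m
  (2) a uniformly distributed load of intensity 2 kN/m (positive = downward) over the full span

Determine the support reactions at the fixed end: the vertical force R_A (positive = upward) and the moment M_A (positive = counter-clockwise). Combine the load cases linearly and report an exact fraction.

R_A = 22 kN, M_A = 248/5 kN·m

Load 1 — point force P=14 kN at a=12/5 m (b=L-a=8/5):
  R_A = P = 14 kN
  M_A = Pa = 14·(12/5) = 168/5 kN·m
Load 2 — uniform load w=2 kN/m over full span:
  R_A = wL = 2·4 = 8 kN
  M_A = wL²/2 = 2·4²/2 = 16 kN·m
Superposition: R_A = 22 kN, M_A = 248/5 kN·m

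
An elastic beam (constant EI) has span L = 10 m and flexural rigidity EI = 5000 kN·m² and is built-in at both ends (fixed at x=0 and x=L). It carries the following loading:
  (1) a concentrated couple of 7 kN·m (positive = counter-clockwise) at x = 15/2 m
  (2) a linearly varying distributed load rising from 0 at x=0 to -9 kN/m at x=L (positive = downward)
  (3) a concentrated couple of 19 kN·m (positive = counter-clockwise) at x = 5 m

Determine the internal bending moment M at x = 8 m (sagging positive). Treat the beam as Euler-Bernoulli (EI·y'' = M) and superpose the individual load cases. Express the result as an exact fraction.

Load 1 — applied couple M₀=7 kN·m at a=15/2 m (b=L-a=5/2):
  M_1 = R_Ax - M_A - M₀  [x>a] with R_A=63/80, M_A=35/16 = (63/80)·8 - (35/16) - 7 = -231/80 kN·m
Load 2 — triangular load w₀=-9 kN/m (0→w₀ over full span):
  M_2 = 3w₀Lx/20 - w₀L²/30 - w₀x³/(6L) = 3·(-9)·10·8/20 - (-9)·10²/30 - (-9)·8³/(6·10) = -6/5 kN·m
Load 3 — applied couple M₀=19 kN·m at a=5 m (b=L-a=5):
  M_3 = R_Ax - M_A - M₀  [x>a] with R_A=57/20, M_A=19/4 = (57/20)·8 - (19/4) - 19 = -19/20 kN·m
Superposition: M = Σ M_i = -403/80 kN·m ≈ -5.037500 kN·m

M(8) = -403/80 kN·m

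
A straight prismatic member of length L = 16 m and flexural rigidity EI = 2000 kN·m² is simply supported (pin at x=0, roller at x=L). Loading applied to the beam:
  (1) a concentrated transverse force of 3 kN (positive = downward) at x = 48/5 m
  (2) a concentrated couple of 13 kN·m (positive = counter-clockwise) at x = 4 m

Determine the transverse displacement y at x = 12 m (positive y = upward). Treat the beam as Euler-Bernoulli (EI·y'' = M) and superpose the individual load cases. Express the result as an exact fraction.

Load 1 — point force P=3 kN at a=48/5 m (b=L-a=32/5):
  y_1 = -Pa(L-x)(2Lx-a²-x²)/(6LEI)  [x>a] = -3·(48/5)·(16-12)·(2·16·12-(48/5)²-12²)/(6·16·2000) = -1386/15625 m
Load 2 — applied couple M₀=13 kN·m at a=4 m (b=L-a=12):
  y_2 = (M₀x³/(6L)-M₀(x-a)²/2+C₁x)/EI  [x>a] with C₁=M₀(3b²-L²)/(6L)=143/6 = (13·12³/(6·16)-13·(12-4)²/2+(143/6)·12)/2000 = 13/250 m
Superposition: y = Σ y_i = -1147/31250 m ≈ -0.036704 m

y(12) = -1147/31250 m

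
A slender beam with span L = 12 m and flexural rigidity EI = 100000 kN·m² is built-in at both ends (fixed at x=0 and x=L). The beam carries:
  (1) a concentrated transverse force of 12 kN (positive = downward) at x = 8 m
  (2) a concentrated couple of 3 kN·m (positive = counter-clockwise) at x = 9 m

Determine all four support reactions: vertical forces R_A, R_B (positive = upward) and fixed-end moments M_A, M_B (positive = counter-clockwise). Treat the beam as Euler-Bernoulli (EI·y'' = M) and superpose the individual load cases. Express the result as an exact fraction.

R_A = 977/288 kN, M_A = 557/48 kN·m, R_B = 2479/288 kN, M_B = -1051/48 kN·m

Load 1 — point force P=12 kN at a=8 m (b=L-a=4):
  R_A = Pb²(3a+b)/L³ = 12·4²·(3·8+4)/12³ = 28/9 kN
  M_A = Pab²/L² = 12·8·4²/12² = 32/3 kN·m
  R_B = Pa²(a+3b)/L³ = 12·8²·(8+3·4)/12³ = 80/9 kN
  M_B = -Pa²b/L² = -12·8²·4/12² = -64/3 kN·m
Load 2 — applied couple M₀=3 kN·m at a=9 m (b=L-a=3):
  R_A = 6M₀ab/L³ = 6·3·9·3/12³ = 9/32 kN
  M_A = M₀b(2a-b)/L² = 3·3·(2·9-3)/12² = 15/16 kN·m
  R_B = -6M₀ab/L³ = -6·3·9·3/12³ = -9/32 kN
  M_B = M₀a(2b-a)/L² = 3·9·(2·3-9)/12² = -9/16 kN·m
Superposition: R_A = 977/288 kN, M_A = 557/48 kN·m, R_B = 2479/288 kN, M_B = -1051/48 kN·m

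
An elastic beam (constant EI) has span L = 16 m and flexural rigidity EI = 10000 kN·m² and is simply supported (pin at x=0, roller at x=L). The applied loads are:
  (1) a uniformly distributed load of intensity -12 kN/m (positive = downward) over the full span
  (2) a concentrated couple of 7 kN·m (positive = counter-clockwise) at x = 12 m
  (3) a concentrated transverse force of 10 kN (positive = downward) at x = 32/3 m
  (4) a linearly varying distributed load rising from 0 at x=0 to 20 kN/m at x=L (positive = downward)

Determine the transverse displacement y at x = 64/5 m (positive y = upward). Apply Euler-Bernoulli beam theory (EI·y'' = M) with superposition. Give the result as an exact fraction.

Load 1 — uniform load w=-12 kN/m over full span:
  y_1 = -wx(L³-2Lx²+x³)/(24EI) = -(-12)·(64/5)·(16³-2·16·(64/5)²+(64/5)³)/(24·10000) = 237568/390625 m
Load 2 — applied couple M₀=7 kN·m at a=12 m (b=L-a=4):
  y_2 = (M₀x³/(6L)-M₀(x-a)²/2+C₁x)/EI  [x>a] with C₁=M₀(3b²-L²)/(6L)=-91/6 = (7·(64/5)³/(6·16)-7·((64/5)-12)²/2+(-91/6)·(64/5))/10000 = -679/156250 m
Load 3 — point force P=10 kN at a=32/3 m (b=L-a=16/3):
  y_3 = -Pa(L-x)(2Lx-a²-x²)/(6LEI)  [x>a] = -10·(32/3)·(16-(64/5))·(2·16·(64/5)-(32/3)²-(64/5)²)/(6·16·10000) = -59392/1265625 m
Load 4 — triangular load w₀=20 kN/m (0→w₀ over full span):
  y_4 = -w₀x(7L⁴-10L²x²+3x⁴)/(360LEI) = -20·(64/5)·(7·16⁴-10·16²·(64/5)²+3·(64/5)⁴)/(360·16·10000) = -1040384/1953125 m
Superposition: y = Σ y_i = 7664897/316406250 m ≈ 0.024225 m

y(64/5) = 7664897/316406250 m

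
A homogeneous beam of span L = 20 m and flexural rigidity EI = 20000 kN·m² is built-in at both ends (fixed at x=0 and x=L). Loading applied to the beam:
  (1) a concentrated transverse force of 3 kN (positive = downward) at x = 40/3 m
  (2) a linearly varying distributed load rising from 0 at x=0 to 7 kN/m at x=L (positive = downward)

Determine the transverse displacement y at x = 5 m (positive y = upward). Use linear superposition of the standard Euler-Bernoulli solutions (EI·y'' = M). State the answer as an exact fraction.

y(5) = -1075/27648 m

Load 1 — point force P=3 kN at a=40/3 m (b=L-a=20/3):
  y_1 = -Pb²x²(3aL-(3a+b)x)/(6L³EI)  [x≤a] = -3·(20/3)²·5²·(3·(40/3)·20-(3·(40/3)+(20/3))·5)/(6·20³·20000) = -17/8640 m
Load 2 — triangular load w₀=7 kN/m (0→w₀ over full span):
  y_2 = -w₀x²(L-x)²(x+2L)/(120LEI) = -7·5²·(20-5)²·(5+2·20)/(120·20·20000) = -189/5120 m
Superposition: y = Σ y_i = -1075/27648 m ≈ -0.038882 m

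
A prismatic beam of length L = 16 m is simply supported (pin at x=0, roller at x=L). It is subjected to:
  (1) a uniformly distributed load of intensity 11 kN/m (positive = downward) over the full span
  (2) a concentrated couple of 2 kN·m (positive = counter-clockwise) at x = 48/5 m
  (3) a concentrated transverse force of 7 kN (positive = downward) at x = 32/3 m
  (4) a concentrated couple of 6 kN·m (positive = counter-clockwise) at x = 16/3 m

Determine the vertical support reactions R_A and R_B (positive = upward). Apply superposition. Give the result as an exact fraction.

Load 1 — uniform load w=11 kN/m over full span:
  R_A = wL/2 = 11·16/2 = 88 kN
  R_B = wL/2 = 11·16/2 = 88 kN
Load 2 — applied couple M₀=2 kN·m at a=48/5 m (b=L-a=32/5):
  R_A = M₀/L = 2/16 = 1/8 kN
  R_B = -M₀/L = -2/16 = -1/8 kN
Load 3 — point force P=7 kN at a=32/3 m (b=L-a=16/3):
  R_A = Pb/L = 7·(16/3)/16 = 7/3 kN
  R_B = Pa/L = 7·(32/3)/16 = 14/3 kN
Load 4 — applied couple M₀=6 kN·m at a=16/3 m (b=L-a=32/3):
  R_A = M₀/L = 6/16 = 3/8 kN
  R_B = -M₀/L = -6/16 = -3/8 kN
Superposition: R_A = 545/6 kN, R_B = 553/6 kN

R_A = 545/6 kN, R_B = 553/6 kN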